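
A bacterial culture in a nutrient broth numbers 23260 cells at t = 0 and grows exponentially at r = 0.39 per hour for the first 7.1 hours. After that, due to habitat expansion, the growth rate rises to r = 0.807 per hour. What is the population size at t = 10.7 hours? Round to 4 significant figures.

6775000 cells

Phase 1: N(7.1) = 23260·e^(0.39×7.1) = 23260·e^2.769 = 370827.
Phase 2 runs for 10.7 − 7.1 = 3.6 hours at r = 0.807.
N(10.7) = 370827·e^(0.807×3.6) = 370827·e^2.905 = 6.774597×10^6.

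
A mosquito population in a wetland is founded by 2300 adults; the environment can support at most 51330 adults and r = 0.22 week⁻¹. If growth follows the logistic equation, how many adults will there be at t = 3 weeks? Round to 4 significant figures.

A = (K − N₀)/N₀ = (51330 − 2300)/2300 = 21.317.
N(t) = K/(1 + A·e^(−rt)) = 51330/(1 + 21.317×e^(−0.22×3)).
e^(−0.66) = 0.51685; denominator = 1 + 21.317×0.51685 = 12.018.
N = 51330/12.018 = 4271.12.

4271 adults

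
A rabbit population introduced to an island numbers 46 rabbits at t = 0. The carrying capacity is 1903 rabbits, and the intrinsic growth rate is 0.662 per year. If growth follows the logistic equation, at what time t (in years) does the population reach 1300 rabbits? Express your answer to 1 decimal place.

A = (K − N₀)/N₀ = (1903 − 46)/46 = 40.37.
Solve 1903/(1 + 40.37·e^(−0.662t)) = 1300: 1 + 40.37·e^(−0.662t) = 1.4638, so e^(−0.662t) = 0.01149.
−0.662·t = ln(0.01149) = -4.4663, so t = 4.4663/0.662 = 6.7466.

6.7 years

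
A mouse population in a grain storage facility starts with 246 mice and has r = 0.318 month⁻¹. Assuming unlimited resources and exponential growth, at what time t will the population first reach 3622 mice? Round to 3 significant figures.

8.46 months

Set N₀·e^(rt) = 3622: e^(0.318·t) = 3622/246 = 14.724.
0.318·t = ln(14.724) = 2.6895, so t = 2.6895/0.318 = 8.4574.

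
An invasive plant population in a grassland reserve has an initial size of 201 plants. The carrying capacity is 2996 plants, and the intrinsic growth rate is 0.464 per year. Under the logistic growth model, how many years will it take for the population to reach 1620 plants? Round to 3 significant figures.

A = (K − N₀)/N₀ = (2996 − 201)/201 = 13.905.
Solve 2996/(1 + 13.905·e^(−0.464t)) = 1620: 1 + 13.905·e^(−0.464t) = 1.8494, so e^(−0.464t) = 0.0610826.
−0.464·t = ln(0.0610826) = -2.7955, so t = 2.7955/0.464 = 6.0248.

6.02 years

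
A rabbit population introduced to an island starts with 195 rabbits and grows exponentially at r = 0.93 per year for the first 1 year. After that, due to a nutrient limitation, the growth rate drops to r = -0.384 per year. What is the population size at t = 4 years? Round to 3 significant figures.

Phase 1: N(1) = 195·e^(0.93×1) = 195·e^0.93 = 494.229.
Phase 2 runs for 4 − 1 = 3 years at r = -0.384.
N(4) = 494.229·e^(-0.384×3) = 494.229·e^-1.152 = 156.178.

156 rabbits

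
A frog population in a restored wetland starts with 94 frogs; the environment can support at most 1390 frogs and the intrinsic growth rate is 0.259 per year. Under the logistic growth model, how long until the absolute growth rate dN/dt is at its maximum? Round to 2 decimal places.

Logistic growth is fastest at N = K/2 = 695.
A = (K − N₀)/N₀ = 13.787. Set K/(1 + A·e^(−rt)) = K/2 → A·e^(−rt) = 1.
e^(−0.259t) = 1/13.787 = 0.0725309, so t = ln(13.787)/0.259 = 2.6237/0.259 = 10.13.

10.13 years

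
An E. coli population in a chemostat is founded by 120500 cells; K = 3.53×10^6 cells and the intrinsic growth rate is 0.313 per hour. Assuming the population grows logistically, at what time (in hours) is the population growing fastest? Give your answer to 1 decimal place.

Logistic growth is fastest at N = K/2 = 1.765×10^6.
A = (K − N₀)/N₀ = 28.295. Set K/(1 + A·e^(−rt)) = K/2 → A·e^(−rt) = 1.
e^(−0.313t) = 1/28.295 = 0.0353424, so t = ln(28.295)/0.313 = 3.3427/0.313 = 10.679.

10.7 hours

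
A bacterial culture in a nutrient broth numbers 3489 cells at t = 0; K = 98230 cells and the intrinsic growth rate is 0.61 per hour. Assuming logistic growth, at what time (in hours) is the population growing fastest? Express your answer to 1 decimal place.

Logistic growth is fastest at N = K/2 = 49115.
A = (K − N₀)/N₀ = 27.154. Set K/(1 + A·e^(−rt)) = K/2 → A·e^(−rt) = 1.
e^(−0.61t) = 1/27.154 = 0.0368267, so t = ln(27.154)/0.61 = 3.3015/0.61 = 5.4123.

5.4 hours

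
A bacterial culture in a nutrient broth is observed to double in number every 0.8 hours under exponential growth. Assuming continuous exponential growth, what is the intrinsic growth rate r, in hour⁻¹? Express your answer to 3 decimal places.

r = ln(2)/t_d = 0.6931/0.8 = 0.86643.

0.866 per hour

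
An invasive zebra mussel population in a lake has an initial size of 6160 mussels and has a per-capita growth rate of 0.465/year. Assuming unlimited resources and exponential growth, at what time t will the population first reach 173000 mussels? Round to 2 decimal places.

7.17 years

Set N₀·e^(rt) = 173000: e^(0.465·t) = 173000/6160 = 28.084.
0.465·t = ln(28.084) = 3.3352, so t = 3.3352/0.465 = 7.1725.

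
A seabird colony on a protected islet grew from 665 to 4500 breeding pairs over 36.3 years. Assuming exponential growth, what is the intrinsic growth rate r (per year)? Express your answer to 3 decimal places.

From N(t) = N₀·e^(rt): e^(r·36.3) = 4500/665 = 6.7669.
r·36.3 = ln(6.7669) = 1.912, so r = 1.912/36.3 = 0.052673.

0.053 per year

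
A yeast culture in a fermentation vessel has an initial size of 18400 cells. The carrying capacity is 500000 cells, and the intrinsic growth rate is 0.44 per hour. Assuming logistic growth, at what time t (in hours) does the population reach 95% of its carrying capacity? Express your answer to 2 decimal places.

A = (K − N₀)/N₀ = (500000 − 18400)/18400 = 26.174.
Solve 500000/(1 + 26.174·e^(−0.44t)) = 475000: 1 + 26.174·e^(−0.44t) = 1.0526, so e^(−0.44t) = 0.00201084.
−0.44·t = ln(0.00201084) = -6.2092, so t = 6.2092/0.44 = 14.112.

14.11 hours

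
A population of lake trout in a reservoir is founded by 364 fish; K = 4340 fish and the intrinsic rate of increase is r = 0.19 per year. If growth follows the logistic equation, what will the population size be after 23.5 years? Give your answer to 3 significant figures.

3860 fish

A = (K − N₀)/N₀ = (4340 − 364)/364 = 10.923.
N(t) = K/(1 + A·e^(−rt)) = 4340/(1 + 10.923×e^(−0.19×23.5)).
e^(−4.465) = 0.011505; denominator = 1 + 10.923×0.011505 = 1.1257.
N = 4340/1.1257 = 3855.49.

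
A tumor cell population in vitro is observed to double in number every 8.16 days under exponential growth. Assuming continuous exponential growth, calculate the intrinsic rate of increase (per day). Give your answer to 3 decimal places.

r = ln(2)/t_d = 0.6931/8.16 = 0.084945.

0.085 per day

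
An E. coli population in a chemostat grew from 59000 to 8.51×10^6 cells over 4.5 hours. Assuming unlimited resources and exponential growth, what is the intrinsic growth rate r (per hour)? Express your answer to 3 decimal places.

From N(t) = N₀·e^(rt): e^(r·4.5) = 8.51×10^6/59000 = 144.24.
r·4.5 = ln(144.24) = 4.9715, so r = 4.9715/4.5 = 1.1048.

1.105 per hour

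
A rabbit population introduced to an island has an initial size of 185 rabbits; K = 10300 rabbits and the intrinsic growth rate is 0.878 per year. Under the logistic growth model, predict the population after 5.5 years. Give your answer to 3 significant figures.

A = (K − N₀)/N₀ = (10300 − 185)/185 = 54.676.
N(t) = K/(1 + A·e^(−rt)) = 10300/(1 + 54.676×e^(−0.878×5.5)).
e^(−4.829) = 0.0079945; denominator = 1 + 54.676×0.0079945 = 1.4371.
N = 10300/1.4371 = 7167.19.

7170 rabbits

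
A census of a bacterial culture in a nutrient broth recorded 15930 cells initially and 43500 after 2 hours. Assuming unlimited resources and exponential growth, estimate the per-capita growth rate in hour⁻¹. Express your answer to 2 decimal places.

0.50 per hour

From N(t) = N₀·e^(rt): e^(r·2) = 43500/15930 = 2.7307.
r·2 = ln(2.7307) = 1.0046, so r = 1.0046/2 = 0.50228.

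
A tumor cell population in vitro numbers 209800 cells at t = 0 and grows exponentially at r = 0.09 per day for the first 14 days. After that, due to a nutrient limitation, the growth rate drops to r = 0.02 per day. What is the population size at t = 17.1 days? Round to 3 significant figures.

787000 cells

Phase 1: N(14) = 209800·e^(0.09×14) = 209800·e^1.26 = 739633.
Phase 2 runs for 17.1 − 14 = 3.1 days at r = 0.02.
N(17.1) = 739633·e^(0.02×3.1) = 739633·e^0.062 = 786942.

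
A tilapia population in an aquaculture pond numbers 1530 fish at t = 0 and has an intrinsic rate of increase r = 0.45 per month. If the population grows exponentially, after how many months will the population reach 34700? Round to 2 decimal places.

6.94 months

Set N₀·e^(rt) = 34700: e^(0.45·t) = 34700/1530 = 22.68.
0.45·t = ln(22.68) = 3.1215, so t = 3.1215/0.45 = 6.9366.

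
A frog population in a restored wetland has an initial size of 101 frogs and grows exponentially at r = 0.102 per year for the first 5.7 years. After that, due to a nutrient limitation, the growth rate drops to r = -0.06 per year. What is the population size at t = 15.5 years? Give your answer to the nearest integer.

100 frogs

Phase 1: N(5.7) = 101·e^(0.102×5.7) = 101·e^0.5814 = 180.643.
Phase 2 runs for 15.5 − 5.7 = 9.8 years at r = -0.06.
N(15.5) = 180.643·e^(-0.06×9.8) = 180.643·e^-0.588 = 100.336.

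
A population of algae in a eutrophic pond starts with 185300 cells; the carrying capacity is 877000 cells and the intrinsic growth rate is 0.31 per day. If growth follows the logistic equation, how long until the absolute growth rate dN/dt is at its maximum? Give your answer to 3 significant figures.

Logistic growth is fastest at N = K/2 = 438500.
A = (K − N₀)/N₀ = 3.7329. Set K/(1 + A·e^(−rt)) = K/2 → A·e^(−rt) = 1.
e^(−0.31t) = 1/3.7329 = 0.267891, so t = ln(3.7329)/0.31 = 1.3172/0.31 = 4.249.

4.25 days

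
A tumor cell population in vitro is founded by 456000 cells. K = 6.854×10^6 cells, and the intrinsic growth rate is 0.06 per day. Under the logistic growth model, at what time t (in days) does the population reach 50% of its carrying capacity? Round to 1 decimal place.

44.0 days

A = (K − N₀)/N₀ = (6.854×10^6 − 456000)/456000 = 14.031.
Solve 6.854×10^6/(1 + 14.031·e^(−0.06t)) = 3.427×10^6: 1 + 14.031·e^(−0.06t) = 2, so e^(−0.06t) = 0.0712723.
−0.06·t = ln(0.0712723) = -2.6412, so t = 2.6412/0.06 = 44.021.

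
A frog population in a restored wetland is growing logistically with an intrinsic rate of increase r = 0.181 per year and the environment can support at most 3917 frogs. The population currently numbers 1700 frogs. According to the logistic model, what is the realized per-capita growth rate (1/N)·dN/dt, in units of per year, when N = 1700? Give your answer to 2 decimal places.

0.10 per year

(1/N)·dN/dt = r(1 − N/K) = 0.181 × (1 − 1700/3917).
= 0.181 × 0.56599 = 0.10244.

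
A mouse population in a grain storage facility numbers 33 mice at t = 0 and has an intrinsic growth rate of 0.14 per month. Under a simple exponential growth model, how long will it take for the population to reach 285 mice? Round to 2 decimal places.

Set N₀·e^(rt) = 285: e^(0.14·t) = 285/33 = 8.6364.
0.14·t = ln(8.6364) = 2.156, so t = 2.156/0.14 = 15.4.

15.40 months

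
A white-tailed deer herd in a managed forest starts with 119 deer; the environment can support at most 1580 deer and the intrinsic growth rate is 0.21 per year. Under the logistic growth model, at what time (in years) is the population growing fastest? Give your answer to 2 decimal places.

Logistic growth is fastest at N = K/2 = 790.
A = (K − N₀)/N₀ = 12.277. Set K/(1 + A·e^(−rt)) = K/2 → A·e^(−rt) = 1.
e^(−0.21t) = 1/12.277 = 0.0814511, so t = ln(12.277)/0.21 = 2.5078/0.21 = 11.942.

11.94 years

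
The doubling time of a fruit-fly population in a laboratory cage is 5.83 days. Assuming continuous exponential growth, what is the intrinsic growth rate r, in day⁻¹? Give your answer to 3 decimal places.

0.119 per day

r = ln(2)/t_d = 0.6931/5.83 = 0.11889.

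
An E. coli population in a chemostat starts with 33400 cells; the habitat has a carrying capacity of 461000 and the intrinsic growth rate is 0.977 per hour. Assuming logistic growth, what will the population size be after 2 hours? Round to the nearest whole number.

A = (K − N₀)/N₀ = (461000 − 33400)/33400 = 12.802.
N(t) = K/(1 + A·e^(−rt)) = 461000/(1 + 12.802×e^(−0.977×2)).
e^(−1.954) = 0.14171; denominator = 1 + 12.802×0.14171 = 2.8142.
N = 461000/2.8142 = 163813.

163813 cells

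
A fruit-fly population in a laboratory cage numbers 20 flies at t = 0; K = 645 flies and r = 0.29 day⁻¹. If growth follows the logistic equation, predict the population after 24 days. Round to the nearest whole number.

626 flies

A = (K − N₀)/N₀ = (645 − 20)/20 = 31.25.
N(t) = K/(1 + A·e^(−rt)) = 645/(1 + 31.25×e^(−0.29×24)).
e^(−6.96) = 0.0009491; denominator = 1 + 31.25×0.0009491 = 1.0297.
N = 645/1.0297 = 626.421.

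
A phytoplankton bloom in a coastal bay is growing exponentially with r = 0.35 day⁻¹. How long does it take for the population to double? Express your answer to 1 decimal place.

Doubling time t_d = ln(2)/r = 0.6931/0.35 = 1.9804.

2.0 days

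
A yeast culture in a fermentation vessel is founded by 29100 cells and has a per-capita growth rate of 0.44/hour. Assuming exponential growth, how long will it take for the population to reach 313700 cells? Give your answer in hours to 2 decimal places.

Set N₀·e^(rt) = 313700: e^(0.44·t) = 313700/29100 = 10.78.
0.44·t = ln(10.78) = 2.3777, so t = 2.3777/0.44 = 5.4039.

5.40 hours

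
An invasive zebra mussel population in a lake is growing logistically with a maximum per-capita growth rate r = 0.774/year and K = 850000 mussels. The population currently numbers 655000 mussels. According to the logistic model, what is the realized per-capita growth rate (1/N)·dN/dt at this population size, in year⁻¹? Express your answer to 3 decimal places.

0.178 per year

(1/N)·dN/dt = r(1 − N/K) = 0.774 × (1 − 655000/850000).
= 0.774 × 0.22941 = 0.17756.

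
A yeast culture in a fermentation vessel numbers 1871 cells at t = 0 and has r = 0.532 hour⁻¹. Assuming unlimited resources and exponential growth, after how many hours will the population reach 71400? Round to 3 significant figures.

Set N₀·e^(rt) = 71400: e^(0.532·t) = 71400/1871 = 38.161.
0.532·t = ln(38.161) = 3.6418, so t = 3.6418/0.532 = 6.8455.

6.85 hours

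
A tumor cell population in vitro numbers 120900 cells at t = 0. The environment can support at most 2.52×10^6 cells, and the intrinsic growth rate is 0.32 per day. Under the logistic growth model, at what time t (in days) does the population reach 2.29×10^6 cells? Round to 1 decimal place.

A = (K − N₀)/N₀ = (2.52×10^6 − 120900)/120900 = 19.844.
Solve 2.52×10^6/(1 + 19.844·e^(−0.32t)) = 2.29×10^6: 1 + 19.844·e^(−0.32t) = 1.1004, so e^(−0.32t) = 0.0050614.
−0.32·t = ln(0.0050614) = -5.2861, so t = 5.2861/0.32 = 16.519.

16.5 days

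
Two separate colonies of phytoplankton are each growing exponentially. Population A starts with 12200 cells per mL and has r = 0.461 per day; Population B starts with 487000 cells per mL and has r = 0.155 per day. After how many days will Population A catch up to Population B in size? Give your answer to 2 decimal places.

Set 12200·e^(0.461t) = 487000·e^(0.155t).
e^((0.461 − 0.155)t) = 487000/12200 → e^(0.306·t) = 39.918.
0.306·t = ln(39.918) = 3.6868, so t = 3.6868/0.306 = 12.048.

12.05 days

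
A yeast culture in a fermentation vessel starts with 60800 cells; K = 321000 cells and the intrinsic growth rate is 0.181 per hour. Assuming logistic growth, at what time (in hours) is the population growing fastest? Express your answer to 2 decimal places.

8.03 hours

Logistic growth is fastest at N = K/2 = 160500.
A = (K − N₀)/N₀ = 4.2796. Set K/(1 + A·e^(−rt)) = K/2 → A·e^(−rt) = 1.
e^(−0.181t) = 1/4.2796 = 0.233666, so t = ln(4.2796)/0.181 = 1.4539/0.181 = 8.0324.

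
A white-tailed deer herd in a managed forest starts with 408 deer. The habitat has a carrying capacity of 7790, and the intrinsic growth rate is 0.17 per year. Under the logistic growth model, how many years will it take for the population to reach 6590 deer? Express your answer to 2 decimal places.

27.05 years

A = (K − N₀)/N₀ = (7790 − 408)/408 = 18.093.
Solve 7790/(1 + 18.093·e^(−0.17t)) = 6590: 1 + 18.093·e^(−0.17t) = 1.1821, so e^(−0.17t) = 0.0100643.
−0.17·t = ln(0.0100643) = -4.5988, so t = 4.5988/0.17 = 27.052.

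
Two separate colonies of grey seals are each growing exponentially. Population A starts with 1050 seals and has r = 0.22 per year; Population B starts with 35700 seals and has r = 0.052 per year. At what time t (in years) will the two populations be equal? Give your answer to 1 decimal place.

Set 1050·e^(0.22t) = 35700·e^(0.052t).
e^((0.22 − 0.052)t) = 35700/1050 → e^(0.168·t) = 34.
0.168·t = ln(34) = 3.5264, so t = 3.5264/0.168 = 20.99.

21.0 years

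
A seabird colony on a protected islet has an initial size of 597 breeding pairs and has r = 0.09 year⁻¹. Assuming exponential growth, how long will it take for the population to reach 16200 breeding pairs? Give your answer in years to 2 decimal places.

Set N₀·e^(rt) = 16200: e^(0.09·t) = 16200/597 = 27.136.
0.09·t = ln(27.136) = 3.3008, so t = 3.3008/0.09 = 36.676.

36.68 years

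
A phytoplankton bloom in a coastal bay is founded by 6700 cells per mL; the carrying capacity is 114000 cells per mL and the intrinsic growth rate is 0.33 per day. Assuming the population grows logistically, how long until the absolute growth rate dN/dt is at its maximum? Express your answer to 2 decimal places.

8.40 days

Logistic growth is fastest at N = K/2 = 57000.
A = (K − N₀)/N₀ = 16.015. Set K/(1 + A·e^(−rt)) = K/2 → A·e^(−rt) = 1.
e^(−0.33t) = 1/16.015 = 0.0624418, so t = ln(16.015)/0.33 = 2.7735/0.33 = 8.4046.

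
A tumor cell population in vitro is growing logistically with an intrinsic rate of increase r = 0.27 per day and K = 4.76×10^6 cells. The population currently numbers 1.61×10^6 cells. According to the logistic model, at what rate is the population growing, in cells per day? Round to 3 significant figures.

dN/dt = rN(1 − N/K) = 0.27 × 1.61×10^6 × (1 − 1.61×10^6/4.76×10^6).
1 − 1.61×10^6/4.76×10^6 = 0.66176; dN/dt = 0.27 × 1.61×10^6 × 0.66176 = 2.87669×10^5.

288000 cells per day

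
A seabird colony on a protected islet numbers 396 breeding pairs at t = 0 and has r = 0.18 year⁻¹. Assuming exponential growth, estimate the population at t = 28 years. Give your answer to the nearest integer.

N(t) = N₀·e^(rt) = 396 × e^(0.18×28) = 396 × e^5.04.
e^5.04 ≈ 154.47, so N ≈ 396 × 154.47 = 61170.1.

61170 breeding pairs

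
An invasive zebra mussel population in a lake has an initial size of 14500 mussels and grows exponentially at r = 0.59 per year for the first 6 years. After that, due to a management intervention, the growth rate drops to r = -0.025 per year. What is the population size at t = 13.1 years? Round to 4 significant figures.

Phase 1: N(6) = 14500·e^(0.59×6) = 14500·e^3.54 = 499770.
Phase 2 runs for 13.1 − 6 = 7.1 years at r = -0.025.
N(13.1) = 499770·e^(-0.025×7.1) = 499770·e^-0.1775 = 418488.

418500 mussels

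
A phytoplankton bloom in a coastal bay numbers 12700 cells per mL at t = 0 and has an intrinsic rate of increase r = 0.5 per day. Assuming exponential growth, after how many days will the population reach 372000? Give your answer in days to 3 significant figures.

6.75 days

Set N₀·e^(rt) = 372000: e^(0.5·t) = 372000/12700 = 29.291.
0.5·t = ln(29.291) = 3.3773, so t = 3.3773/0.5 = 6.7546.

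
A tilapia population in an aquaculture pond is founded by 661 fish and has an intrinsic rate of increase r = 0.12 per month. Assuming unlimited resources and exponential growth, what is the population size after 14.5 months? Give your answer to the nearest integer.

N(t) = N₀·e^(rt) = 661 × e^(0.12×14.5) = 661 × e^1.74.
e^1.74 ≈ 5.6973, so N ≈ 661 × 5.6973 = 3765.94.

3766 fish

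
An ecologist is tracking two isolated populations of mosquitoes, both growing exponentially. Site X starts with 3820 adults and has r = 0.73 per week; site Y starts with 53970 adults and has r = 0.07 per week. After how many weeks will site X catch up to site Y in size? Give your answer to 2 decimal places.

Set 3820·e^(0.73t) = 53970·e^(0.07t).
e^((0.73 − 0.07)t) = 53970/3820 → e^(0.66·t) = 14.128.
0.66·t = ln(14.128) = 2.6482, so t = 2.6482/0.66 = 4.0124.

4.01 weeks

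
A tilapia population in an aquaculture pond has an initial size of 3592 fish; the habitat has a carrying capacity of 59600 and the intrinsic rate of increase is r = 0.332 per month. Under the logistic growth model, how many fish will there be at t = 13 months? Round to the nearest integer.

A = (K − N₀)/N₀ = (59600 − 3592)/3592 = 15.592.
N(t) = K/(1 + A·e^(−rt)) = 59600/(1 + 15.592×e^(−0.332×13)).
e^(−4.316) = 0.013353; denominator = 1 + 15.592×0.013353 = 1.2082.
N = 59600/1.2082 = 49329.2.

49329 fish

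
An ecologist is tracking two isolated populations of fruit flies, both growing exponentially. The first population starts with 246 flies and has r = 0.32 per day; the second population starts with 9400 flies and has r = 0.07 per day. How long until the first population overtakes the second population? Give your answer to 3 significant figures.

14.6 days

Set 246·e^(0.32t) = 9400·e^(0.07t).
e^((0.32 − 0.07)t) = 9400/246 → e^(0.25·t) = 38.211.
0.25·t = ln(38.211) = 3.6431, so t = 3.6431/0.25 = 14.573.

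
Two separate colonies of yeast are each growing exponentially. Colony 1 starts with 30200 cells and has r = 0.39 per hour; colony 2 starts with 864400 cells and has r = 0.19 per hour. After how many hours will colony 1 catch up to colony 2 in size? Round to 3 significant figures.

Set 30200·e^(0.39t) = 864400·e^(0.19t).
e^((0.39 − 0.19)t) = 864400/30200 → e^(0.2·t) = 28.623.
0.2·t = ln(28.623) = 3.3542, so t = 3.3542/0.2 = 16.771.

16.8 hours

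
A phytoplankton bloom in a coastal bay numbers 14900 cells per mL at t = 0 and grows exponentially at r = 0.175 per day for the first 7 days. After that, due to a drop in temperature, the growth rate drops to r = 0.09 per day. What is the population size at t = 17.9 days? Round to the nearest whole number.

Phase 1: N(7) = 14900·e^(0.175×7) = 14900·e^1.225 = 50722.1.
Phase 2 runs for 17.9 − 7 = 10.9 days at r = 0.09.
N(17.9) = 50722.1·e^(0.09×10.9) = 50722.1·e^0.981 = 135282.

135282 cells per mL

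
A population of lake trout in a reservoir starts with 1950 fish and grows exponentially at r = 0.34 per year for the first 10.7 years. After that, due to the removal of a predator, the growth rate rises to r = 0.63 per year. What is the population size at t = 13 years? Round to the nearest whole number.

Phase 1: N(10.7) = 1950·e^(0.34×10.7) = 1950·e^3.638 = 74130.7.
Phase 2 runs for 13 − 10.7 = 2.3 years at r = 0.63.
N(13) = 74130.7·e^(0.63×2.3) = 74130.7·e^1.449 = 315712.

315712 fish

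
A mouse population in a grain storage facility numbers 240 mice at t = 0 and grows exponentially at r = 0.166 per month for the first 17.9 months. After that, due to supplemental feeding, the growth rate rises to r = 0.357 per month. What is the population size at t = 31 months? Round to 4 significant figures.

503200 mice

Phase 1: N(17.9) = 240·e^(0.166×17.9) = 240·e^2.971 = 4684.61.
Phase 2 runs for 31 − 17.9 = 13.1 months at r = 0.357.
N(31) = 4684.61·e^(0.357×13.1) = 4684.61·e^4.677 = 503198.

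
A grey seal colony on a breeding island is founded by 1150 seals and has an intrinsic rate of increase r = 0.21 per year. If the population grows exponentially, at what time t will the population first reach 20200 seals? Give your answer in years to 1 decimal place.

13.6 years

Set N₀·e^(rt) = 20200: e^(0.21·t) = 20200/1150 = 17.565.
0.21·t = ln(17.565) = 2.8659, so t = 2.8659/0.21 = 13.647.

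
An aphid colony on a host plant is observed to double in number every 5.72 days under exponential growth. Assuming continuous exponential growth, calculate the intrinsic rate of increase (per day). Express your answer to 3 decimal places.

r = ln(2)/t_d = 0.6931/5.72 = 0.12118.

0.121 per day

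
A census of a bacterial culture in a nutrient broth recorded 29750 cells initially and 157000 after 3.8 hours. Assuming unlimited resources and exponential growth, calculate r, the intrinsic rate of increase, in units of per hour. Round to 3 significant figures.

0.438 per hour

From N(t) = N₀·e^(rt): e^(r·3.8) = 157000/29750 = 5.2773.
r·3.8 = ln(5.2773) = 1.6634, so r = 1.6634/3.8 = 0.43774.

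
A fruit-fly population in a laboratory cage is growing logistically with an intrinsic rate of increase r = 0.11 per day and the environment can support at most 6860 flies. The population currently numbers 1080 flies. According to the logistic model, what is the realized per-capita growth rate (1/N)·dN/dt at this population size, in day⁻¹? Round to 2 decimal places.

(1/N)·dN/dt = r(1 − N/K) = 0.11 × (1 − 1080/6860).
= 0.11 × 0.84257 = 0.092682.

0.09 per day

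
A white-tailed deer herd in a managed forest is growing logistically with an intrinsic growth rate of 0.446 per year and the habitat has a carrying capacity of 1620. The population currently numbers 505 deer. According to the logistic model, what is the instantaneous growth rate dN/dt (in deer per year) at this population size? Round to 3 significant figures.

155 deer per year

dN/dt = rN(1 − N/K) = 0.446 × 505 × (1 − 505/1620).
1 − 505/1620 = 0.68827; dN/dt = 0.446 × 505 × 0.68827 = 155.02.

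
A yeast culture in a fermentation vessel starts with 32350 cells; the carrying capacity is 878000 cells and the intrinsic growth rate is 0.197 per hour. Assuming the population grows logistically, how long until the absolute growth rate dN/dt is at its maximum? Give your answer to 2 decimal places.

16.57 hours

Logistic growth is fastest at N = K/2 = 439000.
A = (K − N₀)/N₀ = 26.141. Set K/(1 + A·e^(−rt)) = K/2 → A·e^(−rt) = 1.
e^(−0.197t) = 1/26.141 = 0.0382546, so t = ln(26.141)/0.197 = 3.2635/0.197 = 16.566.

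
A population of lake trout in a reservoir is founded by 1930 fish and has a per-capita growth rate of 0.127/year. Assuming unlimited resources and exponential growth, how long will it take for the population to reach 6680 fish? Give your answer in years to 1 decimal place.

Set N₀·e^(rt) = 6680: e^(0.127·t) = 6680/1930 = 3.4611.
0.127·t = ln(3.4611) = 1.2416, so t = 1.2416/0.127 = 9.7764.

9.8 years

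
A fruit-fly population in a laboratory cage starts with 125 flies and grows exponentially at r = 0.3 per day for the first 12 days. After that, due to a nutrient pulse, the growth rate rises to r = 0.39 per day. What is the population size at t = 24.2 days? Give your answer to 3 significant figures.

Phase 1: N(12) = 125·e^(0.3×12) = 125·e^3.6 = 4574.78.
Phase 2 runs for 24.2 − 12 = 12.2 days at r = 0.39.
N(24.2) = 4574.78·e^(0.39×12.2) = 4574.78·e^4.758 = 533020.

533000 flies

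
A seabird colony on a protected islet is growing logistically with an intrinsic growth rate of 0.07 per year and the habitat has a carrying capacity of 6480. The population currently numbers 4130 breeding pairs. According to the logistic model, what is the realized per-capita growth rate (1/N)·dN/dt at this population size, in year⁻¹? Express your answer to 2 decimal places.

(1/N)·dN/dt = r(1 − N/K) = 0.07 × (1 − 4130/6480).
= 0.07 × 0.36265 = 0.025386.

0.03 per year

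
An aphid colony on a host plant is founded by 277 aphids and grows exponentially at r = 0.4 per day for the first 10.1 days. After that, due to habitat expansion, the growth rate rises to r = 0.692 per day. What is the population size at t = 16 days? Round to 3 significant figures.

Phase 1: N(10.1) = 277·e^(0.4×10.1) = 277·e^4.04 = 15740.9.
Phase 2 runs for 16 − 10.1 = 5.9 days at r = 0.692.
N(16) = 15740.9·e^(0.692×5.9) = 15740.9·e^4.083 = 933613.

934000 aphids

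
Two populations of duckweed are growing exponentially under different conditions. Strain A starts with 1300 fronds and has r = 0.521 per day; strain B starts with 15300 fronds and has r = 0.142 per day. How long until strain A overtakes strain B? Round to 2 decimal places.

Set 1300·e^(0.521t) = 15300·e^(0.142t).
e^((0.521 − 0.142)t) = 15300/1300 → e^(0.379·t) = 11.769.
0.379·t = ln(11.769) = 2.4655, so t = 2.4655/0.379 = 6.5052.

6.51 days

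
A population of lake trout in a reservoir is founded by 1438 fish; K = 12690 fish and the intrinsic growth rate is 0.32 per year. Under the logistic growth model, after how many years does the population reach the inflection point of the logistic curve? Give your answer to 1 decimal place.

Logistic growth is fastest at N = K/2 = 6345.
A = (K − N₀)/N₀ = 7.8248. Set K/(1 + A·e^(−rt)) = K/2 → A·e^(−rt) = 1.
e^(−0.32t) = 1/7.8248 = 0.1278, so t = ln(7.8248)/0.32 = 2.0573/0.32 = 6.429.

6.4 years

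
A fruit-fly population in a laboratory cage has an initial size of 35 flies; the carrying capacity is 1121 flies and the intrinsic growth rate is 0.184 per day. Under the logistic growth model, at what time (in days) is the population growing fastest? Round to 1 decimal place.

18.7 days

Logistic growth is fastest at N = K/2 = 560.5.
A = (K − N₀)/N₀ = 31.029. Set K/(1 + A·e^(−rt)) = K/2 → A·e^(−rt) = 1.
e^(−0.184t) = 1/31.029 = 0.0322284, so t = ln(31.029)/0.184 = 3.4349/0.184 = 18.668.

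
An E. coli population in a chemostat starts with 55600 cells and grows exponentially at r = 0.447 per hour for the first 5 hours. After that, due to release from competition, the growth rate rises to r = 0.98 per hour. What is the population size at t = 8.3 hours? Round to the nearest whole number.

Phase 1: N(5) = 55600·e^(0.447×5) = 55600·e^2.235 = 519664.
Phase 2 runs for 8.3 − 5 = 3.3 hours at r = 0.98.
N(8.3) = 519664·e^(0.98×3.3) = 519664·e^3.234 = 1.318959×10^7.

13189591 cells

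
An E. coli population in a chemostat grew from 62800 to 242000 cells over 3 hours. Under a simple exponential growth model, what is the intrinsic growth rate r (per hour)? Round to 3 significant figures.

From N(t) = N₀·e^(rt): e^(r·3) = 242000/62800 = 3.8535.
r·3 = ln(3.8535) = 1.349, so r = 1.349/3 = 0.44966.

0.450 per hour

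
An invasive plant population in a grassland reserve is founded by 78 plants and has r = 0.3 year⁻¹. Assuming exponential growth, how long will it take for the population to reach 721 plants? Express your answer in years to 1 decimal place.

Set N₀·e^(rt) = 721: e^(0.3·t) = 721/78 = 9.2436.
0.3·t = ln(9.2436) = 2.2239, so t = 2.2239/0.3 = 7.4131.

7.4 years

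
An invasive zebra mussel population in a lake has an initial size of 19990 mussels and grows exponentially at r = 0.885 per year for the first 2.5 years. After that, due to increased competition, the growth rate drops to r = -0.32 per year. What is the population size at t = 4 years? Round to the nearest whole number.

Phase 1: N(2.5) = 19990·e^(0.885×2.5) = 19990·e^2.212 = 182679.
Phase 2 runs for 4 − 2.5 = 1.5 years at r = -0.32.
N(4) = 182679·e^(-0.32×1.5) = 182679·e^-0.48 = 113039.

113039 mussels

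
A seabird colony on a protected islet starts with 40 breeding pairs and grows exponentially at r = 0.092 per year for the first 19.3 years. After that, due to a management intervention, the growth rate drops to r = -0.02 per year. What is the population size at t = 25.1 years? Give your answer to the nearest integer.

Phase 1: N(19.3) = 40·e^(0.092×19.3) = 40·e^1.776 = 236.153.
Phase 2 runs for 25.1 − 19.3 = 5.8 years at r = -0.02.
N(25.1) = 236.153·e^(-0.02×5.8) = 236.153·e^-0.116 = 210.288.

210 breeding pairs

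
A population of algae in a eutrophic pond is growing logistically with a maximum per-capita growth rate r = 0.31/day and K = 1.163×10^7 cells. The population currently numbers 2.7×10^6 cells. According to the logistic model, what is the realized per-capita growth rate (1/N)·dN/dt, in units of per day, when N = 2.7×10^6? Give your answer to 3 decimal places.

(1/N)·dN/dt = r(1 − N/K) = 0.31 × (1 − 2.7×10^6/1.163×10^7).
= 0.31 × 0.76784 = 0.23803.

0.238 per day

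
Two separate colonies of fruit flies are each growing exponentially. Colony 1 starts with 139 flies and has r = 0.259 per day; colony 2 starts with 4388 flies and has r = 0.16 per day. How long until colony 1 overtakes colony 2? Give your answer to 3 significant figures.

Set 139·e^(0.259t) = 4388·e^(0.16t).
e^((0.259 − 0.16)t) = 4388/139 → e^(0.099·t) = 31.568.
0.099·t = ln(31.568) = 3.4522, so t = 3.4522/0.099 = 34.87.

34.9 days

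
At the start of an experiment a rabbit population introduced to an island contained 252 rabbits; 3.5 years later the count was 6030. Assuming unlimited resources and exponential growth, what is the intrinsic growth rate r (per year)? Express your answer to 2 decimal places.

0.91 per year

From N(t) = N₀·e^(rt): e^(r·3.5) = 6030/252 = 23.929.
r·3.5 = ln(23.929) = 3.1751, so r = 3.1751/3.5 = 0.90716.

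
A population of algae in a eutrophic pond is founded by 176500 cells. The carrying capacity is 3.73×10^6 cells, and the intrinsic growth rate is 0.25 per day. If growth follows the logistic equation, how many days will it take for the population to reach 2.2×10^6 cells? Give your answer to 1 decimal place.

13.5 days

A = (K − N₀)/N₀ = (3.73×10^6 − 176500)/176500 = 20.133.
Solve 3.73×10^6/(1 + 20.133·e^(−0.25t)) = 2.2×10^6: 1 + 20.133·e^(−0.25t) = 1.6955, so e^(−0.25t) = 0.0345428.
−0.25·t = ln(0.0345428) = -3.3656, so t = 3.3656/0.25 = 13.462.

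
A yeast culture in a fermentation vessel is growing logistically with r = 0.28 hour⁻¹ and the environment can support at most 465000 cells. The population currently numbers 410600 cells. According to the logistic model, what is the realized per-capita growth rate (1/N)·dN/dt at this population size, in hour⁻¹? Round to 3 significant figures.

0.0328 per hour

(1/N)·dN/dt = r(1 − N/K) = 0.28 × (1 − 410600/465000).
= 0.28 × 0.11699 = 0.032757.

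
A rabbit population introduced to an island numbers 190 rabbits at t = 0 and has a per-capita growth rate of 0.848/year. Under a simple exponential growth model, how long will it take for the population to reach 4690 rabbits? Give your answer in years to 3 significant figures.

3.78 years

Set N₀·e^(rt) = 4690: e^(0.848·t) = 4690/190 = 24.684.
0.848·t = ln(24.684) = 3.2062, so t = 3.2062/0.848 = 3.7809.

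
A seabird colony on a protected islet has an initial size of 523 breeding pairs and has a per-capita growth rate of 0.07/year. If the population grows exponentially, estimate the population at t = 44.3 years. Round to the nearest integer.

11621 breeding pairs

N(t) = N₀·e^(rt) = 523 × e^(0.07×44.3) = 523 × e^3.101.
e^3.101 ≈ 22.22, so N ≈ 523 × 22.22 = 11621.1.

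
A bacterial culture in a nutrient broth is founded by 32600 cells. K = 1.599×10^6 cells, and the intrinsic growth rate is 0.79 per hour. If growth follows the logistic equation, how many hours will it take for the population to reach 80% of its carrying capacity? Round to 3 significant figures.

A = (K − N₀)/N₀ = (1.599×10^6 − 32600)/32600 = 48.049.
Solve 1.599×10^6/(1 + 48.049·e^(−0.79t)) = 1.2792×10^6: 1 + 48.049·e^(−0.79t) = 1.25, so e^(−0.79t) = 0.00520301.
−0.79·t = ln(0.00520301) = -5.2585, so t = 5.2585/0.79 = 6.6564.

6.66 hours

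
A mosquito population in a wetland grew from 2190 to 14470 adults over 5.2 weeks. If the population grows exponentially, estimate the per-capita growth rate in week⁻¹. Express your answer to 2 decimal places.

0.36 per week

From N(t) = N₀·e^(rt): e^(r·5.2) = 14470/2190 = 6.6073.
r·5.2 = ln(6.6073) = 1.8882, so r = 1.8882/5.2 = 0.36311.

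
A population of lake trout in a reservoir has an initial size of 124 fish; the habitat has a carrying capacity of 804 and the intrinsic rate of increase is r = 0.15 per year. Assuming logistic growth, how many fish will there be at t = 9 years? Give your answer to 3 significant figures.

A = (K − N₀)/N₀ = (804 − 124)/124 = 5.4839.
N(t) = K/(1 + A·e^(−rt)) = 804/(1 + 5.4839×e^(−0.15×9)).
e^(−1.35) = 0.25924; denominator = 1 + 5.4839×0.25924 = 2.4216.
N = 804/2.4216 = 332.006.

332 fish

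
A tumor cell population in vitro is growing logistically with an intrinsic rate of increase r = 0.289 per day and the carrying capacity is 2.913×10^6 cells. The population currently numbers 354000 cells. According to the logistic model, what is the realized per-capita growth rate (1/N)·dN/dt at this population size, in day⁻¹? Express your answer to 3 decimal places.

0.254 per day

(1/N)·dN/dt = r(1 − N/K) = 0.289 × (1 − 354000/2.913×10^6).
= 0.289 × 0.87848 = 0.25388.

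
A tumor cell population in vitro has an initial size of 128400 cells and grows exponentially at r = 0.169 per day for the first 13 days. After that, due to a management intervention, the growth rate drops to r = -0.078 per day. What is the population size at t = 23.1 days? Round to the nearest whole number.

525500 cells

Phase 1: N(13) = 128400·e^(0.169×13) = 128400·e^2.197 = 1.155341×10^6.
Phase 2 runs for 23.1 − 13 = 10.1 days at r = -0.078.
N(23.1) = 1.155341×10^6·e^(-0.078×10.1) = 1.155341×10^6·e^-0.7878 = 525500.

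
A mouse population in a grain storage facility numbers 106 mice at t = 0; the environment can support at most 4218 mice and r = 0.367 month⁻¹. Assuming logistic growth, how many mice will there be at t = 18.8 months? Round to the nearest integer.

4059 mice

A = (K − N₀)/N₀ = (4218 − 106)/106 = 38.792.
N(t) = K/(1 + A·e^(−rt)) = 4218/(1 + 38.792×e^(−0.367×18.8)).
e^(−6.9) = 0.0010082; denominator = 1 + 38.792×0.0010082 = 1.0391.
N = 4218/1.0391 = 4059.24.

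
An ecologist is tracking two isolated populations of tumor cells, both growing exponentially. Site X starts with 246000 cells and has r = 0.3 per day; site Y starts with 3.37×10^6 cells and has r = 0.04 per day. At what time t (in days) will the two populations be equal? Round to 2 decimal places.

10.07 days

Set 246000·e^(0.3t) = 3.37×10^6·e^(0.04t).
e^((0.3 − 0.04)t) = 3.37×10^6/246000 → e^(0.26·t) = 13.699.
0.26·t = ln(13.699) = 2.6173, so t = 2.6173/0.26 = 10.067.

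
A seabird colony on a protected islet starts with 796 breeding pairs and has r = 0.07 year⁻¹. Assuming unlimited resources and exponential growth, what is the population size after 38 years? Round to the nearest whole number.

N(t) = N₀·e^(rt) = 796 × e^(0.07×38) = 796 × e^2.66.
e^2.66 ≈ 14.296, so N ≈ 796 × 14.296 = 11379.8.

11380 breeding pairs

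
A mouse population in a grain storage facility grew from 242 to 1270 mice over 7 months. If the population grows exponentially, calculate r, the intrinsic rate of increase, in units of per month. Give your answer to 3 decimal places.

0.237 per month

From N(t) = N₀·e^(rt): e^(r·7) = 1270/242 = 5.2479.
r·7 = ln(5.2479) = 1.6578, so r = 1.6578/7 = 0.23683.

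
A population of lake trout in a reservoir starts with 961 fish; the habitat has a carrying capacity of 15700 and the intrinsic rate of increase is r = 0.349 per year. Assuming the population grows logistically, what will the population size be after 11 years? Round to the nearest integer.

A = (K − N₀)/N₀ = (15700 − 961)/961 = 15.337.
N(t) = K/(1 + A·e^(−rt)) = 15700/(1 + 15.337×e^(−0.349×11)).
e^(−3.839) = 0.021515; denominator = 1 + 15.337×0.021515 = 1.33.
N = 15700/1.33 = 11804.7.

11805 fish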